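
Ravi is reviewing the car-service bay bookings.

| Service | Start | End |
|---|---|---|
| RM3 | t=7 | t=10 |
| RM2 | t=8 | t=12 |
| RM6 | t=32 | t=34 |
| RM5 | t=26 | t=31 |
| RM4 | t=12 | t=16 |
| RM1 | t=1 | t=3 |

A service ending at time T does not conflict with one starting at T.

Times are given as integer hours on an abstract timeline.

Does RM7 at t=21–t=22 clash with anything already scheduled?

No — it doesn't clash with anything

RM1: ends t=3 at or before RM7 starts t=21 → clear.
RM3: ends t=10 at or before RM7 starts t=21 → clear.
RM2: ends t=12 at or before RM7 starts t=21 → clear.
RM4: ends t=16 at or before RM7 starts t=21 → clear.
RM5: starts t=26 at or after RM7 ends t=22 → clear.
RM6: starts t=32 at or after RM7 ends t=22 → clear.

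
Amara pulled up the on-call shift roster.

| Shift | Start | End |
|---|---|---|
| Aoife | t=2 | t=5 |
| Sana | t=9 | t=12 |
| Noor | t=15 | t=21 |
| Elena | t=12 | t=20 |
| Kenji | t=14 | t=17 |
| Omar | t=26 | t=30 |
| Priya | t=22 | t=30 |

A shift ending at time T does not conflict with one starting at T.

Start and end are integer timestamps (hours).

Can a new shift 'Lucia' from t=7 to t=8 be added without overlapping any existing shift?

Aoife: ends t=5 at or before Lucia starts t=7 → clear.
Sana: starts t=9 at or after Lucia ends t=8 → clear.
Elena: starts t=12 at or after Lucia ends t=8 → clear.
Kenji: starts t=14 at or after Lucia ends t=8 → clear.
Noor: starts t=15 at or after Lucia ends t=8 → clear.
Priya: starts t=22 at or after Lucia ends t=8 → clear.
Omar: starts t=26 at or after Lucia ends t=8 → clear.

Yes — the slot is free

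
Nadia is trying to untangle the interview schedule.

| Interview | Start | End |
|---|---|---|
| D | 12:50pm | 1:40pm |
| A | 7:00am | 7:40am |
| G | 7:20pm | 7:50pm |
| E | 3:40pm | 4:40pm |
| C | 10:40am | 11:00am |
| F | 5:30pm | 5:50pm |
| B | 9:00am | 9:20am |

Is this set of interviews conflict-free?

Yes

Sorted by start: A, B, C, D, E, F, G.
B starts after A ends — done with A.
C starts after B ends — done with B.
D starts after C ends — done with C.
E starts after D ends — done with D.
F starts after E ends — done with E.
G starts after F ends.
Every pair is clear; the schedule has no overlaps.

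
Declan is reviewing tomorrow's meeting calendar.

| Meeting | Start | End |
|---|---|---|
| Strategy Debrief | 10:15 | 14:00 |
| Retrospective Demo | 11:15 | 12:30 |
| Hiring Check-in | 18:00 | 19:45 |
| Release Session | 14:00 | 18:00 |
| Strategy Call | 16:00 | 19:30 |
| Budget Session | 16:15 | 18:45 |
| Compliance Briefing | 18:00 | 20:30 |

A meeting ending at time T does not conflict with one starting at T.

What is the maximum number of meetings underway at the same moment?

Sort all start/end points and keep a running count:
10:15 start Strategy Debrief → 1
11:15 start Retrospective Demo → 2
12:30 end Retrospective Demo → 1
14:00 end Strategy Debrief → 0
14:00 start Release Session → 1
16:00 start Strategy Call → 2
16:15 start Budget Session → 3
18:00 end Release Session → 2
18:00 start Compliance Briefing → 3
18:00 start Hiring Check-in → 4
18:45 end Budget Session → 3
19:30 end Strategy Call → 2
19:45 end Hiring Check-in → 1
20:30 end Compliance Briefing → 0
Peak is 4, at 18:00 (Budget Session, Compliance Briefing, Hiring Check-in, Strategy Call).

4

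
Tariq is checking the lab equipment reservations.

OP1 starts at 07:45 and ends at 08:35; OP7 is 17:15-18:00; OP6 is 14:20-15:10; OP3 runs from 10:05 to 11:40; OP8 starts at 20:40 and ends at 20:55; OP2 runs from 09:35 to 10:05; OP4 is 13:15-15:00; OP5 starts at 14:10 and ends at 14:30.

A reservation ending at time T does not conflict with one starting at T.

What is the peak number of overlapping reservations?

3

Sort all start/end points and keep a running count:
07:45 start OP1 → 1
08:35 end OP1 → 0
09:35 start OP2 → 1
10:05 end OP2 → 0
10:05 start OP3 → 1
11:40 end OP3 → 0
13:15 start OP4 → 1
14:10 start OP5 → 2
14:20 start OP6 → 3
14:30 end OP5 → 2
15:00 end OP4 → 1
15:10 end OP6 → 0
17:15 start OP7 → 1
18:00 end OP7 → 0
20:40 start OP8 → 1
20:55 end OP8 → 0
Peak is 3, at 14:20 (OP4, OP5, OP6).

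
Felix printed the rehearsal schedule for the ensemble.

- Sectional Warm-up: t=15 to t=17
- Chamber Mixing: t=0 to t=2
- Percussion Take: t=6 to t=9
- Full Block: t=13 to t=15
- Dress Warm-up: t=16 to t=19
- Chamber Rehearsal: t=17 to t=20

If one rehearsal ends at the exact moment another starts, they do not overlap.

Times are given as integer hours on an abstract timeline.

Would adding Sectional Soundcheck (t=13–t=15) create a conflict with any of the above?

Chamber Mixing: ends t=2 at or before Sectional Soundcheck starts t=13 → clear.
Percussion Take: ends t=9 at or before Sectional Soundcheck starts t=13 → clear.
Full Block: starts t=13 before Sectional Soundcheck ends t=15, and ends t=15 after Sectional Soundcheck starts t=13 → overlap.
Sectional Warm-up: starts t=15 at or after Sectional Soundcheck ends t=15 → clear.
Dress Warm-up: starts t=16 at or after Sectional Soundcheck ends t=15 → clear.
Chamber Rehearsal: starts t=17 at or after Sectional Soundcheck ends t=15 → clear.
Sectional Soundcheck overlaps Full Block.

Yes — it overlaps Full Block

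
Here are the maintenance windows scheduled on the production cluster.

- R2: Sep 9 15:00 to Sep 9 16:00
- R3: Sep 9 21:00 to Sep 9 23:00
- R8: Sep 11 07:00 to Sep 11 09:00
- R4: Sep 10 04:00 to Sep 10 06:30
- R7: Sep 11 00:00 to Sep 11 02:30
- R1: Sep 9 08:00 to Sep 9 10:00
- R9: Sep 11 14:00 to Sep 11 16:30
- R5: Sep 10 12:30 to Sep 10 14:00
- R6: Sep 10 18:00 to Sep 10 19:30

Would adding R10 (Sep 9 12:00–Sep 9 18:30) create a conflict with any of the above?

R1: ends Sep 9 10:00 at or before R10 starts Sep 9 12:00 → clear.
R2: starts Sep 9 15:00 before R10 ends Sep 9 18:30, and ends Sep 9 16:00 after R10 starts Sep 9 12:00 → overlap.
R3: starts Sep 9 21:00 at or after R10 ends Sep 9 18:30 → clear.
R4: starts Sep 10 04:00 at or after R10 ends Sep 9 18:30 → clear.
R5: starts Sep 10 12:30 at or after R10 ends Sep 9 18:30 → clear.
R6: starts Sep 10 18:00 at or after R10 ends Sep 9 18:30 → clear.
R7: starts Sep 11 00:00 at or after R10 ends Sep 9 18:30 → clear.
R8: starts Sep 11 07:00 at or after R10 ends Sep 9 18:30 → clear.
R9: starts Sep 11 14:00 at or after R10 ends Sep 9 18:30 → clear.
R10 overlaps R2.

Yes — it overlaps R2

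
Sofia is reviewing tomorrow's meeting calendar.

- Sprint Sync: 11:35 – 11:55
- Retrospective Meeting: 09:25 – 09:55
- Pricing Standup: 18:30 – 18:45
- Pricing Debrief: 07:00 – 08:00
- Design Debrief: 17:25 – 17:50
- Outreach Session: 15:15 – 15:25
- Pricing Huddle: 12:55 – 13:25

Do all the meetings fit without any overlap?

Check each pair: they overlap iff neither finishes before the other starts.
Sorted by start: Pricing Debrief, Retrospective Meeting, Sprint Sync, Pricing Huddle, Outreach Session, Design Debrief, Pricing Standup.
Retrospective Meeting starts after Pricing Debrief ends, so Pricing Debrief has no further overlaps.
Sprint Sync starts after Retrospective Meeting ends, so Retrospective Meeting has no further overlaps.
Pricing Huddle starts after Sprint Sync ends, so Sprint Sync has no further overlaps.
Outreach Session starts after Pricing Huddle ends, so Pricing Huddle has no further overlaps.
Design Debrief starts after Outreach Session ends, so Outreach Session has no further overlaps.
Pricing Standup starts after Design Debrief ends.
Every pair is clear; the schedule has no overlaps.

Yes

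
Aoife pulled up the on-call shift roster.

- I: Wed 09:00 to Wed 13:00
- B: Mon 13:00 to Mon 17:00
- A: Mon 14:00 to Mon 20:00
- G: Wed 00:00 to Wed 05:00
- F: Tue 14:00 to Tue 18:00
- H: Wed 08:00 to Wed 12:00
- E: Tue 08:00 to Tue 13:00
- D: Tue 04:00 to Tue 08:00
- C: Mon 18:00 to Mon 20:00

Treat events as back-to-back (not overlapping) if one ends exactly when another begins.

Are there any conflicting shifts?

Sorted by start: B, A, C, D, E, F, G, H, I.
A starts before B ends → B and A overlap.
That's a conflict, so the schedule is not conflict-free.

Yes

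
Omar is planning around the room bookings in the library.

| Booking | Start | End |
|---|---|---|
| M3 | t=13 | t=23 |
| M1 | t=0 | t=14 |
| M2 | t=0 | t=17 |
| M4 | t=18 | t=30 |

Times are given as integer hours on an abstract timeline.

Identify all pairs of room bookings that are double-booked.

M1 & M2, M1 & M3, M2 & M3, M3 & M4

Sorted by start: M1, M2, M3, M4.
M2 starts before M1 ends → M1 and M2 overlap.
M3 starts before M1 ends → M1 and M3 overlap.
M4 starts after M1 ends.
M3 starts before M2 ends → M2 and M3 overlap.
M4 starts after M2 ends.
M4 starts before M3 ends → M3 and M4 overlap.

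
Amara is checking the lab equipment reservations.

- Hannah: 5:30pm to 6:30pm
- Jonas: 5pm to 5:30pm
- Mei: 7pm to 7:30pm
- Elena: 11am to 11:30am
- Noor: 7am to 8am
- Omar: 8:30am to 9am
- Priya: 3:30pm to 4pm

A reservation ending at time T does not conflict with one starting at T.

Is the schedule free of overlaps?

Sorted by start: Noor, Omar, Elena, Priya, Jonas, Hannah, Mei.
Omar starts after Noor ends, so nothing later overlaps Noor either.
Elena starts after Omar ends, so nothing later overlaps Omar either.
Priya starts after Elena ends, so nothing later overlaps Elena either.
Jonas starts after Priya ends, so nothing later overlaps Priya either.
Hannah starts exactly when Jonas ends (back-to-back, no overlap), so nothing later overlaps Jonas either.
Mei starts after Hannah ends.
Every pair is clear; the schedule has no overlaps.

Yes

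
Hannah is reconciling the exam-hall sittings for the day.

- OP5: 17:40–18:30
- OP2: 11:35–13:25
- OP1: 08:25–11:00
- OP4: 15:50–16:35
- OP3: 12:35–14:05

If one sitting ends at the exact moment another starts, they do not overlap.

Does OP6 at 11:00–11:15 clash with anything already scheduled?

OP1: ends 11:00 at or before OP6 starts 11:00 → clear.
OP2: starts 11:35 at or after OP6 ends 11:15 → clear.
OP3: starts 12:35 at or after OP6 ends 11:15 → clear.
OP4: starts 15:50 at or after OP6 ends 11:15 → clear.
OP5: starts 17:40 at or after OP6 ends 11:15 → clear.

No — it doesn't clash with anything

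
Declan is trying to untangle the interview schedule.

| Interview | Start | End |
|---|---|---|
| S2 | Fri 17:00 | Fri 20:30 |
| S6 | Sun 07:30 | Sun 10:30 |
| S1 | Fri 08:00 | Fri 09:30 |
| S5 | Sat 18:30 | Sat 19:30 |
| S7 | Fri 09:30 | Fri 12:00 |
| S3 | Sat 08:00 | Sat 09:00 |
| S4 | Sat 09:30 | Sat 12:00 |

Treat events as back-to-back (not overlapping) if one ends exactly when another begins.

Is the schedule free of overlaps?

Sorted by start: S1, S7, S2, S3, S4, S5, S6.
S7 starts exactly when S1 ends (back-to-back, no overlap); S1 is clear from here.
S2 starts after S7 ends; S7 is clear from here.
S3 starts after S2 ends; S2 is clear from here.
S4 starts after S3 ends; S3 is clear from here.
S5 starts after S4 ends; S4 is clear from here.
S6 starts after S5 ends.
Every pair is clear; the schedule has no overlaps.

Yes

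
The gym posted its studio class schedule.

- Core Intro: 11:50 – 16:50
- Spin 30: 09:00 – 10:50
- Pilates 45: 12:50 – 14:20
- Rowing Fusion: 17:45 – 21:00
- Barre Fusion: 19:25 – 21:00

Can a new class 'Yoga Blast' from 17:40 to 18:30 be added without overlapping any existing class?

No — it overlaps Rowing Fusion

Spin 30: ends 10:50 at or before Yoga Blast starts 17:40 → clear.
Core Intro: ends 16:50 at or before Yoga Blast starts 17:40 → clear.
Pilates 45: ends 14:20 at or before Yoga Blast starts 17:40 → clear.
Rowing Fusion: starts 17:45 before Yoga Blast ends 18:30, and ends 21:00 after Yoga Blast starts 17:40 → overlap.
Barre Fusion: starts 19:25 at or after Yoga Blast ends 18:30 → clear.
Yoga Blast overlaps Rowing Fusion.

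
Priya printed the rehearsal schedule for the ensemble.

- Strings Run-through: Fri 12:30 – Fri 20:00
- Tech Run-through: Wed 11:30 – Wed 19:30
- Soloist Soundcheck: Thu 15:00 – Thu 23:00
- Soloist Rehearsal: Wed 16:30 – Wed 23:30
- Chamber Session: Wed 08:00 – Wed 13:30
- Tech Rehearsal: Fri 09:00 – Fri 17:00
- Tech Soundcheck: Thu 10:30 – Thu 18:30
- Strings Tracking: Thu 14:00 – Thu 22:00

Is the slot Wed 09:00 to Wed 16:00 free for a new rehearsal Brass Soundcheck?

Chamber Session: starts Wed 08:00 before Brass Soundcheck ends Wed 16:00, and ends Wed 13:30 after Brass Soundcheck starts Wed 09:00 → overlap.
Tech Run-through: starts Wed 11:30 before Brass Soundcheck ends Wed 16:00, and ends Wed 19:30 after Brass Soundcheck starts Wed 09:00 → overlap.
Soloist Rehearsal: starts Wed 16:30 at or after Brass Soundcheck ends Wed 16:00 → clear.
Tech Soundcheck: starts Thu 10:30 at or after Brass Soundcheck ends Wed 16:00 → clear.
Strings Tracking: starts Thu 14:00 at or after Brass Soundcheck ends Wed 16:00 → clear.
Soloist Soundcheck: starts Thu 15:00 at or after Brass Soundcheck ends Wed 16:00 → clear.
Tech Rehearsal: starts Fri 09:00 at or after Brass Soundcheck ends Wed 16:00 → clear.
Strings Run-through: starts Fri 12:30 at or after Brass Soundcheck ends Wed 16:00 → clear.
Brass Soundcheck overlaps Chamber Session, Tech Run-through.

No — it overlaps Chamber Session, Tech Run-through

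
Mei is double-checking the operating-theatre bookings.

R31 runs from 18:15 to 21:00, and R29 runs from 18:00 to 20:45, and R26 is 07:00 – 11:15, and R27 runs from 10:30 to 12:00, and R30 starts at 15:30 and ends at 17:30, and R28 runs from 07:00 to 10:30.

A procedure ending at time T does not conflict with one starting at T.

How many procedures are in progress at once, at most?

Sort all start/end points and keep a running count:
07:00 start R26 → 1
07:00 start R28 → 2
10:30 end R28 → 1
10:30 start R27 → 2
11:15 end R26 → 1
12:00 end R27 → 0
15:30 start R30 → 1
17:30 end R30 → 0
18:00 start R29 → 1
18:15 start R31 → 2
20:45 end R29 → 1
21:00 end R31 → 0
Peak is 2, at 07:00 (R26, R28).

2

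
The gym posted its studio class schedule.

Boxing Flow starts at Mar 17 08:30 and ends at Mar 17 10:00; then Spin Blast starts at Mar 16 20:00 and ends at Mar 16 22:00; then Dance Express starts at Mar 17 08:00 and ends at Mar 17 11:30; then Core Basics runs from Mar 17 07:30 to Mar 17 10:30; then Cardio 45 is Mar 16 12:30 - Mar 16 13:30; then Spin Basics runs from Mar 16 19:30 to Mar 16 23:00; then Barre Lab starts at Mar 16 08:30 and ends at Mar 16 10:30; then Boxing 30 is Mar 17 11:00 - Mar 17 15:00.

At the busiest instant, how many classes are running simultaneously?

3

Walk through starts and ends in time order (an end at T is processed before a start at T):
Mar 16 08:30 start Barre Lab → 1
Mar 16 10:30 end Barre Lab → 0
Mar 16 12:30 start Cardio 45 → 1
Mar 16 13:30 end Cardio 45 → 0
Mar 16 19:30 start Spin Basics → 1
Mar 16 20:00 start Spin Blast → 2
Mar 16 22:00 end Spin Blast → 1
Mar 16 23:00 end Spin Basics → 0
Mar 17 07:30 start Core Basics → 1
Mar 17 08:00 start Dance Express → 2
Mar 17 08:30 start Boxing Flow → 3
Mar 17 10:00 end Boxing Flow → 2
Mar 17 10:30 end Core Basics → 1
Mar 17 11:00 start Boxing 30 → 2
Mar 17 11:30 end Dance Express → 1
Mar 17 15:00 end Boxing 30 → 0
Peak is 3, at Mar 17 08:30 (Boxing Flow, Core Basics, Dance Express).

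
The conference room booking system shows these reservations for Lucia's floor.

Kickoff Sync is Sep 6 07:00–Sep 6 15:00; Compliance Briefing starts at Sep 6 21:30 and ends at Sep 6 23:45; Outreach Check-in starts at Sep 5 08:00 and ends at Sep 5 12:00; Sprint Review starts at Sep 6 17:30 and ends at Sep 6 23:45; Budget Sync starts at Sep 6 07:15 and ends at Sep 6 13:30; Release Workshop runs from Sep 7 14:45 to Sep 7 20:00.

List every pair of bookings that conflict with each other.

Sorted by start: Outreach Check-in, Kickoff Sync, Budget Sync, Sprint Review, Compliance Briefing, Release Workshop.
Kickoff Sync starts after Outreach Check-in ends; Outreach Check-in is clear from here.
Budget Sync starts before Kickoff Sync ends → Kickoff Sync and Budget Sync overlap.
Sprint Review starts after Kickoff Sync ends; Kickoff Sync is clear from here.
Sprint Review starts after Budget Sync ends; Budget Sync is clear from here.
Compliance Briefing starts before Sprint Review ends → Sprint Review and Compliance Briefing overlap.
Release Workshop starts after Sprint Review ends.
Release Workshop starts after Compliance Briefing ends.

Budget Sync & Kickoff Sync, Compliance Briefing & Sprint Review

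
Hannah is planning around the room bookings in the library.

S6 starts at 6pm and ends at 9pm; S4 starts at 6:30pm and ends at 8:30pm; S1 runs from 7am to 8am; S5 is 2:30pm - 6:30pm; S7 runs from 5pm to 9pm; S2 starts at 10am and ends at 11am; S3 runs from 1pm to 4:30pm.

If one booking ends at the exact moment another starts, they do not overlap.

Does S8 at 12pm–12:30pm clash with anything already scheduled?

S1: ends 8am at or before S8 starts 12pm → clear.
S2: ends 11am at or before S8 starts 12pm → clear.
S3: starts 1pm at or after S8 ends 12:30pm → clear.
S5: starts 2:30pm at or after S8 ends 12:30pm → clear.
S7: starts 5pm at or after S8 ends 12:30pm → clear.
S6: starts 6pm at or after S8 ends 12:30pm → clear.
S4: starts 6:30pm at or after S8 ends 12:30pm → clear.

No — it doesn't clash with anything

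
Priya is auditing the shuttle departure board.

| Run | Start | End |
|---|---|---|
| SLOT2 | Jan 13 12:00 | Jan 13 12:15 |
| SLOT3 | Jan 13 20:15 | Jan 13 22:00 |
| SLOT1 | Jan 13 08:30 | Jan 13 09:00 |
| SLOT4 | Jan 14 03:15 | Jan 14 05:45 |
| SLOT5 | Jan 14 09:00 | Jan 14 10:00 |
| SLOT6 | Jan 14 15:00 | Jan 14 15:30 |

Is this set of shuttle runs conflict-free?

Yes

Two intervals overlap when each starts before the other ends.
Sorted by start: SLOT1, SLOT2, SLOT3, SLOT4, SLOT5, SLOT6.
SLOT2 starts after SLOT1 ends, so SLOT1 has no further overlaps.
SLOT3 starts after SLOT2 ends, so SLOT2 has no further overlaps.
SLOT4 starts after SLOT3 ends, so SLOT3 has no further overlaps.
SLOT5 starts after SLOT4 ends, so SLOT4 has no further overlaps.
SLOT6 starts after SLOT5 ends.
Every pair is clear; the schedule has no overlaps.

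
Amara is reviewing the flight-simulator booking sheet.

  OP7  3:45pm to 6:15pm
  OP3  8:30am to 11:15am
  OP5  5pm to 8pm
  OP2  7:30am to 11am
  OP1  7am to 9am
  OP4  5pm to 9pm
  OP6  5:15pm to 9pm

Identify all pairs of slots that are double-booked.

OP1 & OP2, OP1 & OP3, OP2 & OP3, OP4 & OP5, OP4 & OP6, OP4 & OP7, OP5 & OP6, OP5 & OP7, OP6 & OP7

Sorted by start: OP1, OP2, OP3, OP7, OP4, OP5, OP6.
OP2 starts before OP1 ends → OP1 and OP2 overlap.
OP3 starts before OP1 ends → OP1 and OP3 overlap.
OP7 starts after OP1 ends — done with OP1.
OP3 starts before OP2 ends → OP2 and OP3 overlap.
OP7 starts after OP2 ends — done with OP2.
OP7 starts after OP3 ends — done with OP3.
OP4 starts before OP7 ends → OP7 and OP4 overlap.
OP5 starts before OP7 ends → OP7 and OP5 overlap.
OP6 starts before OP7 ends → OP7 and OP6 overlap.
OP5 starts before OP4 ends → OP4 and OP5 overlap.
OP6 starts before OP4 ends → OP4 and OP6 overlap.
OP6 starts before OP5 ends → OP5 and OP6 overlap.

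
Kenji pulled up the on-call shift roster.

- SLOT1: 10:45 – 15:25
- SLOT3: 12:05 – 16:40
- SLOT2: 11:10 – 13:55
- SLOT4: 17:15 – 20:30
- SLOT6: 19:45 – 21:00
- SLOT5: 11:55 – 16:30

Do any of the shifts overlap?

Sorted by start: SLOT1, SLOT2, SLOT5, SLOT3, SLOT4, SLOT6.
SLOT2 starts before SLOT1 ends → SLOT1 and SLOT2 overlap.
That's a conflict, so the schedule is not conflict-free.

Yes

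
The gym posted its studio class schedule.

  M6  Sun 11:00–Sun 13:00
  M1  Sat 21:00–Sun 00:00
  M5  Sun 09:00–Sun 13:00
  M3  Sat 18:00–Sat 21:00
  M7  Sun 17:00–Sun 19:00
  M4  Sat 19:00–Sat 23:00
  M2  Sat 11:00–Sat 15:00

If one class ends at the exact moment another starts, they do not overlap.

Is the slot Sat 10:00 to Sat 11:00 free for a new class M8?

Yes — the slot is free

M2: starts Sat 11:00 at or after M8 ends Sat 11:00 → clear.
M3: starts Sat 18:00 at or after M8 ends Sat 11:00 → clear.
M4: starts Sat 19:00 at or after M8 ends Sat 11:00 → clear.
M1: starts Sat 21:00 at or after M8 ends Sat 11:00 → clear.
M5: starts Sun 09:00 at or after M8 ends Sat 11:00 → clear.
M6: starts Sun 11:00 at or after M8 ends Sat 11:00 → clear.
M7: starts Sun 17:00 at or after M8 ends Sat 11:00 → clear.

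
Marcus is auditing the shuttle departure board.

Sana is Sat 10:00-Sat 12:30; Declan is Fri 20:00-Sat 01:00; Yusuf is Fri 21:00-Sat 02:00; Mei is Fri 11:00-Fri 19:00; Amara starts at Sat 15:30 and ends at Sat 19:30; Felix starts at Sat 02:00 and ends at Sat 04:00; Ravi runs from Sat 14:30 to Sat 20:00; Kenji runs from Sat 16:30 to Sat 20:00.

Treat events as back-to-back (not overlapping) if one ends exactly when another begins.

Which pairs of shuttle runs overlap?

Two intervals overlap when each starts before the other ends.
Sorted by start: Mei, Declan, Yusuf, Felix, Sana, Ravi, Amara, Kenji.
Declan starts after Mei ends, so Mei has no further overlaps.
Yusuf starts before Declan ends → Declan and Yusuf overlap.
Felix starts after Declan ends, so Declan has no further overlaps.
Felix starts exactly when Yusuf ends (back-to-back, no overlap), so Yusuf has no further overlaps.
Sana starts after Felix ends, so Felix has no further overlaps.
Ravi starts after Sana ends, so Sana has no further overlaps.
Amara starts before Ravi ends → Ravi and Amara overlap.
Kenji starts before Ravi ends → Ravi and Kenji overlap.
Kenji starts before Amara ends → Amara and Kenji overlap.

Amara & Kenji, Amara & Ravi, Declan & Yusuf, Kenji & Ravi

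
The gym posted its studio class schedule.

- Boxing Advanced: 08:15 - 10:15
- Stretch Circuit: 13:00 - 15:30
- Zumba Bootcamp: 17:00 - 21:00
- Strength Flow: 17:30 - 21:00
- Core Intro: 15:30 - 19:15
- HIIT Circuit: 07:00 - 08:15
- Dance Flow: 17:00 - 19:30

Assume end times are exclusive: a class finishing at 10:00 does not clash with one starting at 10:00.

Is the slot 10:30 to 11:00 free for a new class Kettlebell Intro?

Yes — the slot is free

HIIT Circuit: ends 08:15 at or before Kettlebell Intro starts 10:30 → clear.
Boxing Advanced: ends 10:15 at or before Kettlebell Intro starts 10:30 → clear.
Stretch Circuit: starts 13:00 at or after Kettlebell Intro ends 11:00 → clear.
Core Intro: starts 15:30 at or after Kettlebell Intro ends 11:00 → clear.
Dance Flow: starts 17:00 at or after Kettlebell Intro ends 11:00 → clear.
Zumba Bootcamp: starts 17:00 at or after Kettlebell Intro ends 11:00 → clear.
Strength Flow: starts 17:30 at or after Kettlebell Intro ends 11:00 → clear.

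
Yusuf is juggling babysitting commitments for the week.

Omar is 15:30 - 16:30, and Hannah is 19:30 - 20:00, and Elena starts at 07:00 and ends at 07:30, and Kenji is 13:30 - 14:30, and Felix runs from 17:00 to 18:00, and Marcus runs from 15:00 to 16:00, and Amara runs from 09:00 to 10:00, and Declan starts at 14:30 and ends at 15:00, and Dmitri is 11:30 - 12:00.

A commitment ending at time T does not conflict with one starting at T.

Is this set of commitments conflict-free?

No

Two intervals overlap when each starts before the other ends.
Sorted by start: Elena, Amara, Dmitri, Kenji, Declan, Marcus, Omar, Felix, Hannah.
Amara starts after Elena ends, so Elena has no further overlaps.
Dmitri starts after Amara ends, so Amara has no further overlaps.
Kenji starts after Dmitri ends, so Dmitri has no further overlaps.
Declan starts exactly when Kenji ends (back-to-back, no overlap), so Kenji has no further overlaps.
Marcus starts exactly when Declan ends (back-to-back, no overlap), so Declan has no further overlaps.
Omar starts before Marcus ends → Marcus and Omar overlap.
That's a conflict, so the schedule is not conflict-free.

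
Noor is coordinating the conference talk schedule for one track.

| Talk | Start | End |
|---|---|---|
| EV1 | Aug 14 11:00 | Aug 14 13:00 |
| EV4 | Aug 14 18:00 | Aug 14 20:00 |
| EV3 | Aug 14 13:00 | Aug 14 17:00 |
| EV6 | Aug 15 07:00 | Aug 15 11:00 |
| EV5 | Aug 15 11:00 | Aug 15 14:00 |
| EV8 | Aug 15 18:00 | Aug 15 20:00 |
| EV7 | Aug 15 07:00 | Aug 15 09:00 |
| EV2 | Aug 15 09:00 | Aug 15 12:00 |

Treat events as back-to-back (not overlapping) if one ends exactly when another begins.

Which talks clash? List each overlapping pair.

Check each pair: they overlap iff neither finishes before the other starts.
Sorted by start: EV1, EV3, EV4, EV6, EV7, EV2, EV5, EV8.
EV3 starts exactly when EV1 ends (back-to-back, no overlap), so nothing later overlaps EV1 either.
EV4 starts after EV3 ends, so nothing later overlaps EV3 either.
EV6 starts after EV4 ends, so nothing later overlaps EV4 either.
EV7 starts before EV6 ends → EV6 and EV7 overlap.
EV2 starts before EV6 ends → EV6 and EV2 overlap.
EV5 starts exactly when EV6 ends (back-to-back, no overlap), so nothing later overlaps EV6 either.
EV2 starts exactly when EV7 ends (back-to-back, no overlap), so nothing later overlaps EV7 either.
EV5 starts before EV2 ends → EV2 and EV5 overlap.
EV8 starts after EV2 ends.
EV8 starts after EV5 ends.

EV2 & EV5, EV2 & EV6, EV6 & EV7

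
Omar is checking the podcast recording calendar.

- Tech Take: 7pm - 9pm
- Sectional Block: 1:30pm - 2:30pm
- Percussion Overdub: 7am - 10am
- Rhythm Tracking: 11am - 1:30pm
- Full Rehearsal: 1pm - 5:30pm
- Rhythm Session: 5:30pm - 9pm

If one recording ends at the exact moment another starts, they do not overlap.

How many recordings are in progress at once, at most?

2

Sweep the timeline, counting +1 at each start and −1 at each end (ends before starts at a tie):
7am start Percussion Overdub → 1
10am end Percussion Overdub → 0
11am start Rhythm Tracking → 1
1pm start Full Rehearsal → 2
1:30pm end Rhythm Tracking → 1
1:30pm start Sectional Block → 2
2:30pm end Sectional Block → 1
5:30pm end Full Rehearsal → 0
5:30pm start Rhythm Session → 1
7pm start Tech Take → 2
9pm end Rhythm Session → 1
9pm end Tech Take → 0
Peak is 2, at 1pm (Full Rehearsal, Rhythm Tracking).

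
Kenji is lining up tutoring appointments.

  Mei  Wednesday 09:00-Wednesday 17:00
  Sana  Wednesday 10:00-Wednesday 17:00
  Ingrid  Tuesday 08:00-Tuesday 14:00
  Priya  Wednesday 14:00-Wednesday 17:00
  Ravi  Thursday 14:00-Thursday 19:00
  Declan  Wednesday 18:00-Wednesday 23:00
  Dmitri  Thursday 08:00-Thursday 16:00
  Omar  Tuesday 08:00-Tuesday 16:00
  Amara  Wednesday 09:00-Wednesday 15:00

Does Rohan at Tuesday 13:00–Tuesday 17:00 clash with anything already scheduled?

Ingrid: starts Tuesday 08:00 before Rohan ends Tuesday 17:00, and ends Tuesday 14:00 after Rohan starts Tuesday 13:00 → overlap.
Omar: starts Tuesday 08:00 before Rohan ends Tuesday 17:00, and ends Tuesday 16:00 after Rohan starts Tuesday 13:00 → overlap.
Amara: starts Wednesday 09:00 at or after Rohan ends Tuesday 17:00 → clear.
Mei: starts Wednesday 09:00 at or after Rohan ends Tuesday 17:00 → clear.
Sana: starts Wednesday 10:00 at or after Rohan ends Tuesday 17:00 → clear.
Priya: starts Wednesday 14:00 at or after Rohan ends Tuesday 17:00 → clear.
Declan: starts Wednesday 18:00 at or after Rohan ends Tuesday 17:00 → clear.
Dmitri: starts Thursday 08:00 at or after Rohan ends Tuesday 17:00 → clear.
Ravi: starts Thursday 14:00 at or after Rohan ends Tuesday 17:00 → clear.
Rohan overlaps Ingrid, Omar.

Yes — it overlaps Ingrid, Omar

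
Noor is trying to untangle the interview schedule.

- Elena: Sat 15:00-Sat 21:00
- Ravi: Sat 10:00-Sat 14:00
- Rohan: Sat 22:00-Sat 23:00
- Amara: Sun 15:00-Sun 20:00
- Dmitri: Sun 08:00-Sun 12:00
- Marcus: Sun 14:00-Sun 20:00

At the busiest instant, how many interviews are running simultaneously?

2

Walk through starts and ends in time order (an end at T is processed before a start at T):
Sat 10:00 start Ravi → 1
Sat 14:00 end Ravi → 0
Sat 15:00 start Elena → 1
Sat 21:00 end Elena → 0
Sat 22:00 start Rohan → 1
Sat 23:00 end Rohan → 0
Sun 08:00 start Dmitri → 1
Sun 12:00 end Dmitri → 0
Sun 14:00 start Marcus → 1
Sun 15:00 start Amara → 2
Sun 20:00 end Amara → 1
Sun 20:00 end Marcus → 0
Peak is 2, at Sun 15:00 (Amara, Marcus).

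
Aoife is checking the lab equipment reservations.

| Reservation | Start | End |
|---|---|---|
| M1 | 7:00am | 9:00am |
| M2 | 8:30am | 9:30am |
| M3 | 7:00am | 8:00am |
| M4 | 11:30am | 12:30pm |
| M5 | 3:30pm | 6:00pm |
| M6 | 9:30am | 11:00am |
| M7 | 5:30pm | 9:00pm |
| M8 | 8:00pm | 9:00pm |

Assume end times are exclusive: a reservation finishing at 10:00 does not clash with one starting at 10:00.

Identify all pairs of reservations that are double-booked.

M1 & M2, M1 & M3, M5 & M7, M7 & M8

Two intervals overlap when each starts before the other ends.
Sorted by start: M1, M3, M2, M6, M4, M5, M7, M8.
M3 starts before M1 ends → M1 and M3 overlap.
M2 starts before M1 ends → M1 and M2 overlap.
M6 starts after M1 ends — done with M1.
M2 starts after M3 ends — done with M3.
M6 starts exactly when M2 ends (back-to-back, no overlap) — done with M2.
M4 starts after M6 ends — done with M6.
M5 starts after M4 ends — done with M4.
M7 starts before M5 ends → M5 and M7 overlap.
M8 starts after M5 ends.
M8 starts before M7 ends → M7 and M8 overlap.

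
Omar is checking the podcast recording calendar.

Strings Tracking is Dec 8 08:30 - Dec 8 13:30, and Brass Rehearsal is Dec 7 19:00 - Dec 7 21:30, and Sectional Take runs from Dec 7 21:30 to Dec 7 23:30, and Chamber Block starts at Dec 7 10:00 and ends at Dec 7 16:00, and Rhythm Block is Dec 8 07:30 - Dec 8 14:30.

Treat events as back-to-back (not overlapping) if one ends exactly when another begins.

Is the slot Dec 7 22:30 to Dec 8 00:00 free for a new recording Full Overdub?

Chamber Block: ends Dec 7 16:00 at or before Full Overdub starts Dec 7 22:30 → clear.
Brass Rehearsal: ends Dec 7 21:30 at or before Full Overdub starts Dec 7 22:30 → clear.
Sectional Take: starts Dec 7 21:30 before Full Overdub ends Dec 8 00:00, and ends Dec 7 23:30 after Full Overdub starts Dec 7 22:30 → overlap.
Rhythm Block: starts Dec 8 07:30 at or after Full Overdub ends Dec 8 00:00 → clear.
Strings Tracking: starts Dec 8 08:30 at or after Full Overdub ends Dec 8 00:00 → clear.
Full Overdub overlaps Sectional Take.

No — it overlaps Sectional Take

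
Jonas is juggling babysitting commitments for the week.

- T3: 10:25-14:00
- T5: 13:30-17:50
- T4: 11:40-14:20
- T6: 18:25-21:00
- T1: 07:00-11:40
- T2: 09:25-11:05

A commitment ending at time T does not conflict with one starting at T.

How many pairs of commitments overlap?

6

Sorted by start: T1, T2, T3, T4, T5, T6.
T2 starts before T1 ends → T1 and T2 overlap.
T3 starts before T1 ends → T1 and T3 overlap.
T4 starts exactly when T1 ends (back-to-back, no overlap); T1 is clear from here.
T3 starts before T2 ends → T2 and T3 overlap.
T4 starts after T2 ends; T2 is clear from here.
T4 starts before T3 ends → T3 and T4 overlap.
T5 starts before T3 ends → T3 and T5 overlap.
T6 starts after T3 ends.
T5 starts before T4 ends → T4 and T5 overlap.
T6 starts after T4 ends.
T6 starts after T5 ends.
Overlapping pairs: T1 & T2, T1 & T3, T2 & T3, T3 & T4, T3 & T5, T4 & T5 — 6 in total.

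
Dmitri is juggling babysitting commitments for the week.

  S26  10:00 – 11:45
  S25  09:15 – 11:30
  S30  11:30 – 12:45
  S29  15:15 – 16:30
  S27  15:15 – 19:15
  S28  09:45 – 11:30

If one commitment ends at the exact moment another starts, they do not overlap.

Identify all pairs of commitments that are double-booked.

Sorted by start: S25, S28, S26, S30, S27, S29.
S28 starts before S25 ends → S25 and S28 overlap.
S26 starts before S25 ends → S25 and S26 overlap.
S30 starts exactly when S25 ends (back-to-back, no overlap), so nothing later overlaps S25 either.
S26 starts before S28 ends → S28 and S26 overlap.
S30 starts exactly when S28 ends (back-to-back, no overlap), so nothing later overlaps S28 either.
S30 starts before S26 ends → S26 and S30 overlap.
S27 starts after S26 ends, so nothing later overlaps S26 either.
S27 starts after S30 ends, so nothing later overlaps S30 either.
S29 starts before S27 ends → S27 and S29 overlap.

S25 & S26, S25 & S28, S26 & S28, S26 & S30, S27 & S29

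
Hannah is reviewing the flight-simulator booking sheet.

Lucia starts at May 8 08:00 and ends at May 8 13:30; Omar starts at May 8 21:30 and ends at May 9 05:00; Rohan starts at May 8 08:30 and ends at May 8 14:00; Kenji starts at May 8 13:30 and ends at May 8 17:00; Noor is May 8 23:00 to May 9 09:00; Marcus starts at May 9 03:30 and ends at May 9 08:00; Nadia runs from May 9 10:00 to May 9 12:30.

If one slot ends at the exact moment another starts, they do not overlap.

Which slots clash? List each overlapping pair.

Sorted by start: Lucia, Rohan, Kenji, Omar, Noor, Marcus, Nadia.
Rohan starts before Lucia ends → Lucia and Rohan overlap.
Kenji starts exactly when Lucia ends (back-to-back, no overlap); Lucia is clear from here.
Kenji starts before Rohan ends → Rohan and Kenji overlap.
Omar starts after Rohan ends; Rohan is clear from here.
Omar starts after Kenji ends; Kenji is clear from here.
Noor starts before Omar ends → Omar and Noor overlap.
Marcus starts before Omar ends → Omar and Marcus overlap.
Nadia starts after Omar ends.
Marcus starts before Noor ends → Noor and Marcus overlap.
Nadia starts after Noor ends.
Nadia starts after Marcus ends.

Kenji & Rohan, Lucia & Rohan, Marcus & Noor, Marcus & Omar, Noor & Omar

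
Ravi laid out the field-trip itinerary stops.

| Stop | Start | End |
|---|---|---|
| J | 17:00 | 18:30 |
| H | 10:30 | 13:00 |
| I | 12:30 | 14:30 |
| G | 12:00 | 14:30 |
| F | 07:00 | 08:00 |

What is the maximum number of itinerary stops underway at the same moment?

Walk through starts and ends in time order (an end at T is processed before a start at T):
07:00 start F → 1
08:00 end F → 0
10:30 start H → 1
12:00 start G → 2
12:30 start I → 3
13:00 end H → 2
14:30 end G → 1
14:30 end I → 0
17:00 start J → 1
18:30 end J → 0
Peak is 3, at 12:30 (G, H, I).

3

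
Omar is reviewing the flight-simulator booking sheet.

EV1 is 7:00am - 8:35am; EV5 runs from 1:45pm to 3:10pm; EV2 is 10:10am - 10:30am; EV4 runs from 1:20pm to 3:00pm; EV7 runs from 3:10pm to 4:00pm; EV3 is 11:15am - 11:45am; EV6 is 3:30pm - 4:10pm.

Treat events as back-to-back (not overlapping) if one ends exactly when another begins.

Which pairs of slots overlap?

EV4 & EV5, EV6 & EV7

Sorted by start: EV1, EV2, EV3, EV4, EV5, EV7, EV6.
EV2 starts after EV1 ends, so EV1 has no further overlaps.
EV3 starts after EV2 ends, so EV2 has no further overlaps.
EV4 starts after EV3 ends, so EV3 has no further overlaps.
EV5 starts before EV4 ends → EV4 and EV5 overlap.
EV7 starts after EV4 ends, so EV4 has no further overlaps.
EV7 starts exactly when EV5 ends (back-to-back, no overlap), so EV5 has no further overlaps.
EV6 starts before EV7 ends → EV7 and EV6 overlap.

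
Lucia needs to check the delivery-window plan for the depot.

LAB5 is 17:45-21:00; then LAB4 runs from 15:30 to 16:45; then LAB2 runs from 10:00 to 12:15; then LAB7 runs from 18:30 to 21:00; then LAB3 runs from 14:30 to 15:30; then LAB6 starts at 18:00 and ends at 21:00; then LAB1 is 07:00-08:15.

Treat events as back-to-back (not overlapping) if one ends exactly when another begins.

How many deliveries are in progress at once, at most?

Sort all start/end points and keep a running count:
07:00 start LAB1 → 1
08:15 end LAB1 → 0
10:00 start LAB2 → 1
12:15 end LAB2 → 0
14:30 start LAB3 → 1
15:30 end LAB3 → 0
15:30 start LAB4 → 1
16:45 end LAB4 → 0
17:45 start LAB5 → 1
18:00 start LAB6 → 2
18:30 start LAB7 → 3
21:00 end LAB5 → 2
21:00 end LAB6 → 1
21:00 end LAB7 → 0
Peak is 3, at 18:30 (LAB5, LAB6, LAB7).

3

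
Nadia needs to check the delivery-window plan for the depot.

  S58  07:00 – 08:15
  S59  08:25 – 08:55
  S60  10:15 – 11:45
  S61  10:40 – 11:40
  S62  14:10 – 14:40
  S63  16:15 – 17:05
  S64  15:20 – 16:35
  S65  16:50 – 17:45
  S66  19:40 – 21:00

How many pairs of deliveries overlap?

Sorted by start: S58, S59, S60, S61, S62, S64, S63, S65, S66.
S59 starts after S58 ends, so S58 has no further overlaps.
S60 starts after S59 ends, so S59 has no further overlaps.
S61 starts before S60 ends → S60 and S61 overlap.
S62 starts after S60 ends, so S60 has no further overlaps.
S62 starts after S61 ends, so S61 has no further overlaps.
S64 starts after S62 ends, so S62 has no further overlaps.
S63 starts before S64 ends → S64 and S63 overlap.
S65 starts after S64 ends, so S64 has no further overlaps.
S65 starts before S63 ends → S63 and S65 overlap.
S66 starts after S63 ends.
S66 starts after S65 ends.
Overlapping pairs: S60 & S61, S63 & S64, S63 & S65 — 3 in total.

3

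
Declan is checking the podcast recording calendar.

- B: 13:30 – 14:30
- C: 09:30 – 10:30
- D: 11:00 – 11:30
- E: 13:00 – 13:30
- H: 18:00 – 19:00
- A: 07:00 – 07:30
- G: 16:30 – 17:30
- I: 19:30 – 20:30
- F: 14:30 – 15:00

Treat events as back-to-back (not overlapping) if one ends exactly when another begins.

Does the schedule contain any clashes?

Sorted by start: A, C, D, E, B, F, G, H, I.
C starts after A ends — done with A.
D starts after C ends — done with C.
E starts after D ends — done with D.
B starts exactly when E ends (back-to-back, no overlap) — done with E.
F starts exactly when B ends (back-to-back, no overlap) — done with B.
G starts after F ends — done with F.
H starts after G ends — done with G.
I starts after H ends.
Every pair is clear; the schedule has no overlaps.

No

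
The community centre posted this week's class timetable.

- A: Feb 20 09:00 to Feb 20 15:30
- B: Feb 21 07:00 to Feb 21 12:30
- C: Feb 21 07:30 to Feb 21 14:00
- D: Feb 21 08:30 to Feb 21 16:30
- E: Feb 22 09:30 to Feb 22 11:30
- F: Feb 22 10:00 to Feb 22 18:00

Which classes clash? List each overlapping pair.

Two intervals overlap when each starts before the other ends.
Sorted by start: A, B, C, D, E, F.
B starts after A ends — done with A.
C starts before B ends → B and C overlap.
D starts before B ends → B and D overlap.
E starts after B ends — done with B.
D starts before C ends → C and D overlap.
E starts after C ends — done with C.
E starts after D ends — done with D.
F starts before E ends → E and F overlap.

B & C, B & D, C & D, E & F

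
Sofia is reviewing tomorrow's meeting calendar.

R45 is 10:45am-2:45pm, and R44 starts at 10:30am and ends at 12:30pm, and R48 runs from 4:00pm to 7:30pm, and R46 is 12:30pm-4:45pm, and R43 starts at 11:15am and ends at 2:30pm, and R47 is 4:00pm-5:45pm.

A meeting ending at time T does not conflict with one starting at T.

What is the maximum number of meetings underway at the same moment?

Sweep the timeline, counting +1 at each start and −1 at each end (ends before starts at a tie):
10:30am start R44 → 1
10:45am start R45 → 2
11:15am start R43 → 3
12:30pm end R44 → 2
12:30pm start R46 → 3
2:30pm end R43 → 2
2:45pm end R45 → 1
4:00pm start R47 → 2
4:00pm start R48 → 3
4:45pm end R46 → 2
5:45pm end R47 → 1
7:30pm end R48 → 0
Peak is 3, at 11:15am (R43, R44, R45).

3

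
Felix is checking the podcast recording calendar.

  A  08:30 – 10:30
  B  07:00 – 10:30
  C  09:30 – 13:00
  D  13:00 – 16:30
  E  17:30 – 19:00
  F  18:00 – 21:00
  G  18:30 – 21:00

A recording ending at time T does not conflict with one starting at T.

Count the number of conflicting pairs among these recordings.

Sorted by start: B, A, C, D, E, F, G.
A starts before B ends → B and A overlap.
C starts before B ends → B and C overlap.
D starts after B ends, so nothing later overlaps B either.
C starts before A ends → A and C overlap.
D starts after A ends, so nothing later overlaps A either.
D starts exactly when C ends (back-to-back, no overlap), so nothing later overlaps C either.
E starts after D ends, so nothing later overlaps D either.
F starts before E ends → E and F overlap.
G starts before E ends → E and G overlap.
G starts before F ends → F and G overlap.
Overlapping pairs: A & B, A & C, B & C, E & F, E & G, F & G — 6 in total.

6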